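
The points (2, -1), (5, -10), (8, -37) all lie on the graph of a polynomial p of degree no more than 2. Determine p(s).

Write p(s) = as^2 + bs + c. Substituting each data point gives a linear system:
  4a + 2b + c = -1
  25a + 5b + c = -10
  64a + 8b + c = -37
Solving the system yields a = -1, b = 4, c = -5.
So p(s) = -s^2 + 4s - 5.
Check: p(8) = -37. ✓

p(s) = -s^2 + 4s - 5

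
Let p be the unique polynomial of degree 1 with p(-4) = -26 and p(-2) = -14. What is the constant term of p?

Write p(n) = an + b. Substituting each data point gives a linear system:
  -4a + b = -26
  -2a + b = -14
Solving the system yields a = 6, b = -2.
So p(n) = 6n - 2.
The constant term is -2.

-2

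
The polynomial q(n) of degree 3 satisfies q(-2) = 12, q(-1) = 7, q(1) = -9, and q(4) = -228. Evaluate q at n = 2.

Using the Lagrange interpolation formula with nodes -2, -1, 1, 4:
  L_0(n) = (n + 1)(n - 1)(n - 4) / -18
  L_1(n) = (n + 2)(n - 1)(n - 4) / 10
  L_2(n) = (n + 2)(n + 1)(n - 4) / -18
  L_3(n) = (n + 2)(n + 1)(n - 1) / 90
Then q(n) = 12·L_0(n) + 7·L_1(n) - 9·L_2(n) - 228·L_3(n).
Expanding and collecting terms gives q(n) = -2n³ - 5n² - 6n + 4.
Evaluating at n = 2: q(2) = -44.

-44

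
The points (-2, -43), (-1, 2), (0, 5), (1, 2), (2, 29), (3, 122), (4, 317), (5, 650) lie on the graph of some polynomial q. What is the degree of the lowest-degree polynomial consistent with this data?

3

Forward differences of the values at s = -2, -1, 0, 1, 2, 3, 4, 5:
  q  : -43  2  5  2  29  122  317  650
  Δ  : 45  3  -3  27  93  195  333
  Δ^2: -42  -6  30  66  102  138
  Δ^3: 36  36  36  36  36
  Δ^4: 0  0  0  0
  Δ^5: 0  0  0
  Δ^6: 0  0
  Δ^7: 0
The third differences are constant (36) and nonzero, while all higher differences vanish, so the minimal degree is 3.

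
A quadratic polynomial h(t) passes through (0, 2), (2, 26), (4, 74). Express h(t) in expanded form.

h(t) = 3t^2 + 6t + 2

Write h(t) = at^2 + bt + c. Substituting each data point gives a linear system:
  c = 2
  4a + 2b + c = 26
  16a + 4b + c = 74
Solving the system yields a = 3, b = 6, c = 2.
So h(t) = 3t² + 6t + 2.
Check: h(2) = 26. ✓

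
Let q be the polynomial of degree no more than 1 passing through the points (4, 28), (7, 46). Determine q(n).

q(n) = 6n + 4

Write q(n) = an + b. Substituting each data point gives a linear system:
  4a + b = 28
  7a + b = 46
Solving the system yields a = 6, b = 4.
So q(n) = 6n + 4.
Check: q(4) = 28. ✓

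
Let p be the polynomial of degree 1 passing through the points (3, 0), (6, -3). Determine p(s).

Write p(s) = as + b. Substituting each data point gives a linear system:
  3a + b = 0
  6a + b = -3
Solving the system yields a = -1, b = 3.
So p(s) = -s + 3.
Check: p(3) = 0. ✓

p(s) = -s + 3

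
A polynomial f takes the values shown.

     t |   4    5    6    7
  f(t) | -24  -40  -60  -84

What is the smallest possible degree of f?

2

Forward differences of the values at t = 4, 5, 6, 7:
  f  : -24  -40  -60  -84
  Δ  : -16  -20  -24
  Δ^2: -4  -4
  Δ^3: 0
The second differences are constant (-4) and nonzero, while all higher differences vanish, so the minimal degree is 2.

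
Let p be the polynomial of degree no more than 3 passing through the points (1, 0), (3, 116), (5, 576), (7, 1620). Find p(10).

4806

Write p(t) = at^3 + bt^2 + ct + d. Substituting each data point gives a linear system:
  a + b + c + d = 0
  27a + 9b + 3c + d = 116
  125a + 25b + 5c + d = 576
  343a + 49b + 7c + d = 1620
Solving the system yields a = 5, b = -2, c = 1, d = -4.
So p(t) = 5t^3 - 2t^2 + t - 4.
Then p(10) = 4806.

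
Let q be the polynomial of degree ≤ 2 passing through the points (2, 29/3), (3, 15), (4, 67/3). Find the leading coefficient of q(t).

Write q(t) = at^2 + bt + c. Substituting each data point gives a linear system:
  4a + 2b + c = 29/3
  9a + 3b + c = 15
  16a + 4b + c = 67/3
Solving the system yields a = 1, b = 1/3, c = 5.
So q(t) = t^2 + (1/3)t + 5.
The leading coefficient is 1.

1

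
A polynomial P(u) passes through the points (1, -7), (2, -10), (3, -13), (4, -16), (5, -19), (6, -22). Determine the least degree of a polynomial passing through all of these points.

1

Forward differences of the values at u = 1, 2, 3, 4, 5, 6:
  P  : -7  -10  -13  -16  -19  -22
  Δ  : -3  -3  -3  -3  -3
  Δ^2: 0  0  0  0
  Δ^3: 0  0  0
  Δ^4: 0  0
  Δ^5: 0
The first differences are constant (-3) and nonzero, while all higher differences vanish, so the minimal degree is 1.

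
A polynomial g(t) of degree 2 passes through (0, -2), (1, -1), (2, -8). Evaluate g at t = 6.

-116

Write g(t) = at^2 + bt + c. Substituting each data point gives a linear system:
  c = -2
  a + b + c = -1
  4a + 2b + c = -8
Solving the system yields a = -4, b = 5, c = -2.
So g(t) = -4t² + 5t - 2.
Then g(6) = -116.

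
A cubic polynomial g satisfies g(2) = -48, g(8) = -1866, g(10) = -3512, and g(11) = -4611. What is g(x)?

Write g(x) = ax^3 + bx^2 + cx + d. Substituting each data point gives a linear system:
  8a + 4b + 2c + d = -48
  512a + 64b + 8c + d = -1866
  1000a + 100b + 10c + d = -3512
  1331a + 121b + 11c + d = -4611
Solving the system yields a = -3, b = -5, c = -1, d = -2.
So g(x) = -3x^3 - 5x^2 - x - 2.
Check: g(2) = -48. ✓

g(x) = -3x^3 - 5x^2 - x - 2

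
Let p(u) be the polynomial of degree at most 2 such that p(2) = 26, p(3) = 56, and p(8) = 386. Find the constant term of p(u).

2

Write p(u) = au^2 + bu + c. Substituting each data point gives a linear system:
  4a + 2b + c = 26
  9a + 3b + c = 56
  64a + 8b + c = 386
Solving the system yields a = 6, b = 0, c = 2.
So p(u) = 6u² + 2.
The constant term is 2.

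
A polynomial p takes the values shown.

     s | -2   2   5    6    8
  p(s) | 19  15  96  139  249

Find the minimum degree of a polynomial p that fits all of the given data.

Divided differences on the nodes -2, 2, 5, 6, 8:
  order 0: 19  15  96  139  249
  order 1: -1  27  43  55
  order 2: 4  4  4
  order 3: 0  0
  order 4: 0
The order-2 divided differences are all 4 (nonzero) and every higher order vanishes, so the data lies on a polynomial of degree exactly 2.

2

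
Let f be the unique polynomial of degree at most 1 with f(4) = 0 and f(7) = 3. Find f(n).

f(n) = n - 4

Using the Lagrange interpolation formula with nodes 4, 7:
  L_0(n) = (n - 7) / -3
  L_1(n) = (n - 4) / 3
Then f(n) = 0·L_0(n) + 3·L_1(n).
Expanding and collecting terms gives f(n) = n - 4.
Check: f(7) = 3. ✓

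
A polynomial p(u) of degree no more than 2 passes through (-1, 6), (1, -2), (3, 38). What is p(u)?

p(u) = 6u^2 - 4u - 4

Write p(u) = au^2 + bu + c. Substituting each data point gives a linear system:
  a - b + c = 6
  a + b + c = -2
  9a + 3b + c = 38
Solving the system yields a = 6, b = -4, c = -4.
So p(u) = 6u² - 4u - 4.
Check: p(3) = 38. ✓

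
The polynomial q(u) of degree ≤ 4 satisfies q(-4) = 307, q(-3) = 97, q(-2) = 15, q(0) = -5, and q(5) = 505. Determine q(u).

Write q(u) = au^4 + bu^3 + cu^2 + du + e. Substituting each data point gives a linear system:
  256a - 64b + 16c - 4d + e = 307
  81a - 27b + 9c - 3d + e = 97
  16a - 8b + 4c - 2d + e = 15
  e = -5
  625a + 125b + 25c + 5d + e = 505
Solving the system yields a = 1, b = -1, c = 0, d = 2, e = -5.
So q(u) = u^4 - u^3 + 2u - 5.
Check: q(0) = -5. ✓

q(u) = u^4 - u^3 + 2u - 5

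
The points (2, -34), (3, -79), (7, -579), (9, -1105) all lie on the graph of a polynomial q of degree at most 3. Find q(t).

q(t) = -t^3 - 4t^2 - 6t + 2

Write q(t) = at^3 + bt^2 + ct + d. Substituting each data point gives a linear system:
  8a + 4b + 2c + d = -34
  27a + 9b + 3c + d = -79
  343a + 49b + 7c + d = -579
  729a + 81b + 9c + d = -1105
Solving the system yields a = -1, b = -4, c = -6, d = 2.
So q(t) = -t^3 - 4t^2 - 6t + 2.
Check: q(7) = -579. ✓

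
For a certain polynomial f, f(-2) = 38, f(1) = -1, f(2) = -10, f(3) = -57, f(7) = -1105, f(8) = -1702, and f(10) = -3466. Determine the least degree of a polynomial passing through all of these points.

Divided differences on the nodes -2, 1, 2, 3, 7, 8, 10:
  order 0: 38  -1  -10  -57  -1105  -1702  -3466
  order 1: -13  -9  -47  -262  -597  -882
  order 2: 1  -19  -43  -67  -95
  order 3: -4  -4  -4  -4
  order 4: 0  0  0
  order 5: 0  0
  order 6: 0
The order-3 divided differences are all -4 (nonzero) and every higher order vanishes, so the data lies on a polynomial of degree exactly 3.

3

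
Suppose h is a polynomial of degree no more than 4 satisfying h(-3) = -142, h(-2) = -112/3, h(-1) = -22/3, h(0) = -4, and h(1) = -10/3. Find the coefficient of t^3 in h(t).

2

Write h(t) = at^4 + bt^3 + ct^2 + dt + e. Substituting each data point gives a linear system:
  81a - 27b + 9c - 3d + e = -142
  16a - 8b + 4c - 2d + e = -112/3
  a - b + c - d + e = -22/3
  e = -4
  a + b + c + d + e = -10/3
Solving the system yields a = -1, b = 2, c = -1/3, d = 0, e = -4.
So h(t) = -t⁴ + 2t³ - (1/3)t² - 4.
The coefficient of t^3 is 2.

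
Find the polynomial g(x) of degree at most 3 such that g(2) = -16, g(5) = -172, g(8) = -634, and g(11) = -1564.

Write g(x) = ax^3 + bx^2 + cx + d. Substituting each data point gives a linear system:
  8a + 4b + 2c + d = -16
  125a + 25b + 5c + d = -172
  512a + 64b + 8c + d = -634
  1331a + 121b + 11c + d = -1564
Solving the system yields a = -1, b = -2, c = 1, d = -2.
So g(x) = -x^3 - 2x^2 + x - 2.
Check: g(11) = -1564. ✓

g(x) = -x^3 - 2x^2 + x - 2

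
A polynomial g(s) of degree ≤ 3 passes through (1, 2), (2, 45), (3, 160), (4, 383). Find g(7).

Forward differences of the values at s = 1, 2, 3, 4:
  g  : 2  45  160  383
  Δ  : 43  115  223
  Δ^2: 72  108
  Δ^3: 36
The third differences are constant, confirming degree 3.
Interpolating (Newton forward form) and evaluating at s = 7 gives g(7) = 2060.

2060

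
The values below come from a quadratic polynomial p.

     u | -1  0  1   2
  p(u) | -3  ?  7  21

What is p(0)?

-1

On equispaced nodes a degree-2 polynomial has vanishing third forward difference, so
  - p(-1) + 3·p(0) - 3·p(1) + p(2) = 0.
Substituting the known values and solving for p(0):
  3·p(0) = -3
  p(0) = -1.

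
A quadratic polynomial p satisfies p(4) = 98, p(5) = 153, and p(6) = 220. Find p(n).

Write p(n) = an^2 + bn + c. Substituting each data point gives a linear system:
  16a + 4b + c = 98
  25a + 5b + c = 153
  36a + 6b + c = 220
Solving the system yields a = 6, b = 1, c = -2.
So p(n) = 6n² + n - 2.
Check: p(6) = 220. ✓

p(n) = 6n^2 + n - 2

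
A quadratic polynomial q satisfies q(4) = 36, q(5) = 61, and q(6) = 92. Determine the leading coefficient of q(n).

Write q(n) = an^2 + bn + c. Substituting each data point gives a linear system:
  16a + 4b + c = 36
  25a + 5b + c = 61
  36a + 6b + c = 92
Solving the system yields a = 3, b = -2, c = -4.
So q(n) = 3n^2 - 2n - 4.
The leading coefficient is 3.

3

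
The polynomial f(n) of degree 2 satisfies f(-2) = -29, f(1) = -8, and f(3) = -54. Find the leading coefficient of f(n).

Write f(n) = an^2 + bn + c. Substituting each data point gives a linear system:
  4a - 2b + c = -29
  a + b + c = -8
  9a + 3b + c = -54
Solving the system yields a = -6, b = 1, c = -3.
So f(n) = -6n^2 + n - 3.
The leading coefficient is -6.

-6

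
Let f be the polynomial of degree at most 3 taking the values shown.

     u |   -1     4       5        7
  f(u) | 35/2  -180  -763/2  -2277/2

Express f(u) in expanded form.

f(u) = -4u^3 + 5u^2 - (5/2)u + 6

Using the Lagrange interpolation formula with nodes -1, 4, 5, 7:
  L_0(u) = (u - 4)(u - 5)(u - 7) / -240
  L_1(u) = (u + 1)(u - 5)(u - 7) / 15
  L_2(u) = (u + 1)(u - 4)(u - 7) / -12
  L_3(u) = (u + 1)(u - 4)(u - 5) / 48
Then f(u) = 35/2·L_0(u) - 180·L_1(u) - 763/2·L_2(u) - 2277/2·L_3(u).
Expanding and collecting terms gives f(u) = -4u^3 + 5u^2 - (5/2)u + 6.
Check: f(-1) = 35/2. ✓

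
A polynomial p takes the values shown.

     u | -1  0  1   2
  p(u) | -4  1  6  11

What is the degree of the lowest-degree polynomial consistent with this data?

1

Forward differences of the values at u = -1, 0, 1, 2:
  p  : -4  1  6  11
  Δ  : 5  5  5
  Δ^2: 0  0
  Δ^3: 0
The first differences are constant (5) and nonzero, while all higher differences vanish, so the minimal degree is 1.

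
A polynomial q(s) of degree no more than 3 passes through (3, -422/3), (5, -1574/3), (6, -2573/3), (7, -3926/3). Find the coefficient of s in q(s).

Write q(s) = as^3 + bs^2 + cs + d. Substituting each data point gives a linear system:
  27a + 9b + 3c + d = -422/3
  125a + 25b + 5c + d = -1574/3
  216a + 36b + 6c + d = -2573/3
  343a + 49b + 7c + d = -3926/3
Solving the system yields a = -3, b = -5, c = -5, d = 1/3.
So q(s) = -3s³ - 5s² - 5s + 1/3.
The coefficient of s is -5.

-5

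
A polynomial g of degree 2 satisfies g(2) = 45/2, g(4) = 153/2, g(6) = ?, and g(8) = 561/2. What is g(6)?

The 3 known points determine the degree-2 polynomial uniquely.
Write g(u) = au^2 + bu + c. Substituting each data point gives a linear system:
  4a + 2b + c = 45/2
  16a + 4b + c = 153/2
  64a + 8b + c = 561/2
Solving the system yields a = 4, b = 3, c = 1/2.
So g(u) = 4u^2 + 3u + 1/2.
Then g(6) = 325/2.

325/2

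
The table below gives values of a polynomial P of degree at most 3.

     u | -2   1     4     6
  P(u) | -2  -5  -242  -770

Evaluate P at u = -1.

Using the Lagrange interpolation formula with nodes -2, 1, 4, 6:
  L_0(u) = (u - 1)(u - 4)(u - 6) / -144
  L_1(u) = (u + 2)(u - 4)(u - 6) / 45
  L_2(u) = (u + 2)(u - 1)(u - 6) / -36
  L_3(u) = (u + 2)(u - 1)(u - 4) / 80
Then P(u) = -2·L_0(u) - 5·L_1(u) - 242·L_2(u) - 770·L_3(u).
Expanding and collecting terms gives P(u) = -3u^3 - 4u^2 + 4u - 2.
Evaluating at u = -1: P(-1) = -7.

-7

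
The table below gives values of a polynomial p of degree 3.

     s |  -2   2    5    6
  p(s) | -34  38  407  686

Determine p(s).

p(s) = 3s^3 + 6s + 2

Using the Lagrange interpolation formula with nodes -2, 2, 5, 6:
  L_0(s) = (s - 2)(s - 5)(s - 6) / -224
  L_1(s) = (s + 2)(s - 5)(s - 6) / 48
  L_2(s) = (s + 2)(s - 2)(s - 6) / -21
  L_3(s) = (s + 2)(s - 2)(s - 5) / 32
Then p(s) = -34·L_0(s) + 38·L_1(s) + 407·L_2(s) + 686·L_3(s).
Expanding and collecting terms gives p(s) = 3s³ + 6s + 2.
Check: p(2) = 38. ✓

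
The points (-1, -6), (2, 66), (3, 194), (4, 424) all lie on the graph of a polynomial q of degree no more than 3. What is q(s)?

Write q(s) = as^3 + bs^2 + cs + d. Substituting each data point gives a linear system:
  -a + b - c + d = -6
  8a + 4b + 2c + d = 66
  27a + 9b + 3c + d = 194
  64a + 16b + 4c + d = 424
Solving the system yields a = 5, b = 6, c = 3, d = -4.
So q(s) = 5s³ + 6s² + 3s - 4.
Check: q(4) = 424. ✓

q(s) = 5s^3 + 6s^2 + 3s - 4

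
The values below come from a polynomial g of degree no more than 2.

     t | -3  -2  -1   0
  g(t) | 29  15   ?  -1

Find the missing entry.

5

The 3 known points determine the degree-2 polynomial uniquely.
Write g(t) = at^2 + bt + c. Substituting each data point gives a linear system:
  9a - 3b + c = 29
  4a - 2b + c = 15
  c = -1
Solving the system yields a = 2, b = -4, c = -1.
So g(t) = 2t^2 - 4t - 1.
Then g(-1) = 5.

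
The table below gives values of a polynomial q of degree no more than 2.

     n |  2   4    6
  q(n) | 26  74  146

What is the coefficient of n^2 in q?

3

Write q(n) = an^2 + bn + c. Substituting each data point gives a linear system:
  4a + 2b + c = 26
  16a + 4b + c = 74
  36a + 6b + c = 146
Solving the system yields a = 3, b = 6, c = 2.
So q(n) = 3n^2 + 6n + 2.
The leading coefficient is 3.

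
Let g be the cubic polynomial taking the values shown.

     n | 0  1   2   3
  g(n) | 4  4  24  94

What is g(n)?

Write g(n) = an^3 + bn^2 + cn + d. Substituting each data point gives a linear system:
  d = 4
  a + b + c + d = 4
  8a + 4b + 2c + d = 24
  27a + 9b + 3c + d = 94
Solving the system yields a = 5, b = -5, c = 0, d = 4.
So g(n) = 5n^3 - 5n^2 + 4.
Check: g(3) = 94. ✓

g(n) = 5n^3 - 5n^2 + 4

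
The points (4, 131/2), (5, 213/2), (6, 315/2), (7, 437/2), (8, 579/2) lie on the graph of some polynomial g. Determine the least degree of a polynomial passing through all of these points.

2

Forward differences of the values at s = 4, 5, 6, 7, 8:
  g  : 131/2  213/2  315/2  437/2  579/2
  Δ  : 41  51  61  71
  Δ^2: 10  10  10
  Δ^3: 0  0
  Δ^4: 0
The second differences are constant (10) and nonzero, while all higher differences vanish, so the minimal degree is 2.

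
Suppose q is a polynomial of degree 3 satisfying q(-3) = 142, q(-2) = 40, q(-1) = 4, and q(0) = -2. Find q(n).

q(n) = -6n^3 - 3n^2 - 3n - 2

Write q(n) = an^3 + bn^2 + cn + d. Substituting each data point gives a linear system:
  -27a + 9b - 3c + d = 142
  -8a + 4b - 2c + d = 40
  -a + b - c + d = 4
  d = -2
Solving the system yields a = -6, b = -3, c = -3, d = -2.
So q(n) = -6n^3 - 3n^2 - 3n - 2.
Check: q(-3) = 142. ✓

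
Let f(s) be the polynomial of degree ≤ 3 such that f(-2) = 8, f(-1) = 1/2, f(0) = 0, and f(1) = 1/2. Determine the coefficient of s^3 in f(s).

-1

Write f(s) = as^3 + bs^2 + cs + d. Substituting each data point gives a linear system:
  -8a + 4b - 2c + d = 8
  -a + b - c + d = 1/2
  d = 0
  a + b + c + d = 1/2
Solving the system yields a = -1, b = 1/2, c = 1, d = 0.
So f(s) = -s^3 + (1/2)s^2 + s.
The leading coefficient is -1.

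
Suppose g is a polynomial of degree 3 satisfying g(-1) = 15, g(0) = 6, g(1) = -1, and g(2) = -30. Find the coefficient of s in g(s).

Write g(s) = as^3 + bs^2 + cs + d. Substituting each data point gives a linear system:
  -a + b - c + d = 15
  d = 6
  a + b + c + d = -1
  8a + 4b + 2c + d = -30
Solving the system yields a = -4, b = 1, c = -4, d = 6.
So g(s) = -4s^3 + s^2 - 4s + 6.
The coefficient of s is -4.

-4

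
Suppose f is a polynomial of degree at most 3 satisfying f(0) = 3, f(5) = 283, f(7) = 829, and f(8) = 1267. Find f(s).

Write f(s) = as^3 + bs^2 + cs + d. Substituting each data point gives a linear system:
  d = 3
  125a + 25b + 5c + d = 283
  343a + 49b + 7c + d = 829
  512a + 64b + 8c + d = 1267
Solving the system yields a = 3, b = -5, c = 6, d = 3.
So f(s) = 3s^3 - 5s^2 + 6s + 3.
Check: f(7) = 829. ✓

f(s) = 3s^3 - 5s^2 + 6s + 3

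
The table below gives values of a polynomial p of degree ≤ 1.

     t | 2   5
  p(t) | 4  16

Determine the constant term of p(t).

-4

Write p(t) = at + b. Substituting each data point gives a linear system:
  2a + b = 4
  5a + b = 16
Solving the system yields a = 4, b = -4.
So p(t) = 4t - 4.
The constant term is -4.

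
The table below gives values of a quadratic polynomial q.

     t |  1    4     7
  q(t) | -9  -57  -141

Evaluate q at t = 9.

Using the Lagrange interpolation formula with nodes 1, 4, 7:
  L_0(t) = (t - 4)(t - 7) / 18
  L_1(t) = (t - 1)(t - 7) / -9
  L_2(t) = (t - 1)(t - 4) / 18
Then q(t) = -9·L_0(t) - 57·L_1(t) - 141·L_2(t).
Expanding and collecting terms gives q(t) = -2t² - 6t - 1.
Evaluating at t = 9: q(9) = -217.

-217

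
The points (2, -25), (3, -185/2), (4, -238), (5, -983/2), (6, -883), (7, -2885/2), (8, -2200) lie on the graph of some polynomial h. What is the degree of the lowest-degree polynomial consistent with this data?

Forward differences of the values at u = 2, 3, 4, 5, 6, 7, 8:
  h  : -25  -185/2  -238  -983/2  -883  -2885/2  -2200
  Δ  : -135/2  -291/2  -507/2  -783/2  -1119/2  -1515/2
  Δ^2: -78  -108  -138  -168  -198
  Δ^3: -30  -30  -30  -30
  Δ^4: 0  0  0
  Δ^5: 0  0
  Δ^6: 0
The third differences are constant (-30) and nonzero, while all higher differences vanish, so the minimal degree is 3.

3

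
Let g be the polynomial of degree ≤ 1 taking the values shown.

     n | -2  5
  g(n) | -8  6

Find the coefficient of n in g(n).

Write g(n) = an + b. Substituting each data point gives a linear system:
  -2a + b = -8
  5a + b = 6
Solving the system yields a = 2, b = -4.
So g(n) = 2n - 4.
The leading coefficient is 2.

2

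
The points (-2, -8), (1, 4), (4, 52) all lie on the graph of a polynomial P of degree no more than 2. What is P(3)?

32

Write P(s) = as^2 + bs + c. Substituting each data point gives a linear system:
  4a - 2b + c = -8
  a + b + c = 4
  16a + 4b + c = 52
Solving the system yields a = 2, b = 6, c = -4.
So P(s) = 2s^2 + 6s - 4.
Then P(3) = 32.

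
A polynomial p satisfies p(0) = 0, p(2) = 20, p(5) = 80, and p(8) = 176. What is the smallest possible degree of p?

2

Divided differences on the nodes 0, 2, 5, 8:
  order 0: 0  20  80  176
  order 1: 10  20  32
  order 2: 2  2
  order 3: 0
The order-2 divided differences are all 2 (nonzero) and every higher order vanishes, so the data lies on a polynomial of degree exactly 2.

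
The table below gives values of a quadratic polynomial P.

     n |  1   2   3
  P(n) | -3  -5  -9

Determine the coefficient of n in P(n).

1

Write P(n) = an^2 + bn + c. Substituting each data point gives a linear system:
  a + b + c = -3
  4a + 2b + c = -5
  9a + 3b + c = -9
Solving the system yields a = -1, b = 1, c = -3.
So P(n) = -n^2 + n - 3.
The coefficient of n is 1.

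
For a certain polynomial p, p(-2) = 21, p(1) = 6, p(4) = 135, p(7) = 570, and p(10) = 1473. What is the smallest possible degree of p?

3

Forward differences of the values at t = -2, 1, 4, 7, 10:
  p  : 21  6  135  570  1473
  Δ  : -15  129  435  903
  Δ^2: 144  306  468
  Δ^3: 162  162
  Δ^4: 0
The third differences are constant (162) and nonzero, while all higher differences vanish, so the minimal degree is 3.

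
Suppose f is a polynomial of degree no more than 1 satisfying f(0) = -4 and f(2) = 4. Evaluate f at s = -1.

Write f(s) = as + b. Substituting each data point gives a linear system:
  b = -4
  2a + b = 4
Solving the system yields a = 4, b = -4.
So f(s) = 4s - 4.
Then f(-1) = -8.

-8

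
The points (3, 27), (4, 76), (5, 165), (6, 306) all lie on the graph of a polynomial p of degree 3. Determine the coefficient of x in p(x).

Write p(x) = ax^3 + bx^2 + cx + d. Substituting each data point gives a linear system:
  27a + 9b + 3c + d = 27
  64a + 16b + 4c + d = 76
  125a + 25b + 5c + d = 165
  216a + 36b + 6c + d = 306
Solving the system yields a = 2, b = -4, c = 3, d = 0.
So p(x) = 2x^3 - 4x^2 + 3x.
The coefficient of x is 3.

3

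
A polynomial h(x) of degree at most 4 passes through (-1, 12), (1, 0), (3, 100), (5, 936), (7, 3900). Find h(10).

17271

Using the Lagrange interpolation formula with nodes -1, 1, 3, 5, 7:
  L_0(x) = (x - 1)(x - 3)(x - 5)(x - 7) / 384
  L_1(x) = (x + 1)(x - 3)(x - 5)(x - 7) / -96
  L_2(x) = (x + 1)(x - 1)(x - 5)(x - 7) / 64
  L_3(x) = (x + 1)(x - 1)(x - 3)(x - 7) / -96
  L_4(x) = (x + 1)(x - 1)(x - 3)(x - 5) / 384
Then h(x) = 12·L_0(x) + 0·L_1(x) + 100·L_2(x) + 936·L_3(x) + 3900·L_4(x).
Expanding and collecting terms gives h(x) = 2x⁴ - 3x³ + 3x² - 3x + 1.
Evaluating at x = 10: h(10) = 17271.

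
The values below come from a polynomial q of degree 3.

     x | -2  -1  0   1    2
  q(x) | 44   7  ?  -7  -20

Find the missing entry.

-4

On equispaced nodes a degree-3 polynomial has vanishing fourth forward difference, so
  q(-2) - 4·q(-1) + 6·q(0) - 4·q(1) + q(2) = 0.
Substituting the known values and solving for q(0):
  6·q(0) = -24
  q(0) = -4.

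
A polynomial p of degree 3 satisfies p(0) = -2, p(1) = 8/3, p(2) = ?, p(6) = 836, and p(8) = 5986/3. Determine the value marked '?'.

The 4 known points determine the degree-3 polynomial uniquely.
Write p(x) = ax^3 + bx^2 + cx + d. Substituting each data point gives a linear system:
  d = -2
  a + b + c + d = 8/3
  216a + 36b + 6c + d = 836
  512a + 64b + 8c + d = 5986/3
Solving the system yields a = 4, b = -1, c = 5/3, d = -2.
So p(x) = 4x^3 - x^2 + (5/3)x - 2.
Then p(2) = 88/3.

88/3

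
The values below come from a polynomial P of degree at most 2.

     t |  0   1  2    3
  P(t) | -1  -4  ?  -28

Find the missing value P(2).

-13

The 3 known points determine the degree-2 polynomial uniquely.
Write P(t) = at^2 + bt + c. Substituting each data point gives a linear system:
  c = -1
  a + b + c = -4
  9a + 3b + c = -28
Solving the system yields a = -3, b = 0, c = -1.
So P(t) = -3t^2 - 1.
Then P(2) = -13.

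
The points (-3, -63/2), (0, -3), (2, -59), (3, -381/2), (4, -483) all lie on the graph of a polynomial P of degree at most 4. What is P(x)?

Write P(x) = ax^4 + bx^3 + cx^2 + dx + e. Substituting each data point gives a linear system:
  81a - 27b + 9c - 3d + e = -63/2
  e = -3
  16a + 8b + 4c + 2d + e = -59
  81a + 27b + 9c + 3d + e = -381/2
  256a + 64b + 16c + 4d + e = -483
Solving the system yields a = -1, b = -5/2, c = -3, d = -4, e = -3.
So P(x) = -x^4 - (5/2)x^3 - 3x^2 - 4x - 3.
Check: P(-3) = -63/2. ✓

P(x) = -x^4 - (5/2)x^3 - 3x^2 - 4x - 3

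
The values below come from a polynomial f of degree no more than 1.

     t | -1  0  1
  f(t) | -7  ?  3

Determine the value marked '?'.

The 2 known points determine the degree-1 polynomial uniquely.
Write f(t) = at + b. Substituting each data point gives a linear system:
  -a + b = -7
  a + b = 3
Solving the system yields a = 5, b = -2.
So f(t) = 5t - 2.
Then f(0) = -2.

-2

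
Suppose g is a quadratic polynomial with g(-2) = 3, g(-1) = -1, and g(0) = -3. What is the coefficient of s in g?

Write g(s) = as^2 + bs + c. Substituting each data point gives a linear system:
  4a - 2b + c = 3
  a - b + c = -1
  c = -3
Solving the system yields a = 1, b = -1, c = -3.
So g(s) = s^2 - s - 3.
The coefficient of s is -1.

-1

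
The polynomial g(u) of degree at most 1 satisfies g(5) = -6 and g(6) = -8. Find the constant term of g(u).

Write g(u) = au + b. Substituting each data point gives a linear system:
  5a + b = -6
  6a + b = -8
Solving the system yields a = -2, b = 4.
So g(u) = -2u + 4.
The constant term is 4.

4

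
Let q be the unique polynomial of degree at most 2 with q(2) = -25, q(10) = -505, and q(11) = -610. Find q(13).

Using the Lagrange interpolation formula with nodes 2, 10, 11:
  L_0(x) = (x - 10)(x - 11) / 72
  L_1(x) = (x - 2)(x - 11) / -8
  L_2(x) = (x - 2)(x - 10) / 9
Then q(x) = -25·L_0(x) - 505·L_1(x) - 610·L_2(x).
Expanding and collecting terms gives q(x) = -5x² - 5.
Evaluating at x = 13: q(13) = -850.

-850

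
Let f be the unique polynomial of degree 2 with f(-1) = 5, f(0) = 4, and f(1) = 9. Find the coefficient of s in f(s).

2

Write f(s) = as^2 + bs + c. Substituting each data point gives a linear system:
  a - b + c = 5
  c = 4
  a + b + c = 9
Solving the system yields a = 3, b = 2, c = 4.
So f(s) = 3s² + 2s + 4.
The coefficient of s is 2.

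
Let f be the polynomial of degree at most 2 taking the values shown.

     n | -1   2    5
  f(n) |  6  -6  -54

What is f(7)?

-106

Using the Lagrange interpolation formula with nodes -1, 2, 5:
  L_0(n) = (n - 2)(n - 5) / 18
  L_1(n) = (n + 1)(n - 5) / -9
  L_2(n) = (n + 1)(n - 2) / 18
Then f(n) = 6·L_0(n) - 6·L_1(n) - 54·L_2(n).
Expanding and collecting terms gives f(n) = -2n^2 - 2n + 6.
Evaluating at n = 7: f(7) = -106.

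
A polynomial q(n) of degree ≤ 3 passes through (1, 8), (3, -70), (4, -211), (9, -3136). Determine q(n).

Write q(n) = an^3 + bn^2 + cn + d. Substituting each data point gives a linear system:
  a + b + c + d = 8
  27a + 9b + 3c + d = -70
  64a + 16b + 4c + d = -211
  729a + 81b + 9c + d = -3136
Solving the system yields a = -5, b = 6, c = 2, d = 5.
So q(n) = -5n³ + 6n² + 2n + 5.
Check: q(4) = -211. ✓

q(n) = -5n^3 + 6n^2 + 2n + 5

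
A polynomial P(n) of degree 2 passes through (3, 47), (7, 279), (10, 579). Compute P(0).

Using the Lagrange interpolation formula with nodes 3, 7, 10:
  L_0(n) = (n - 7)(n - 10) / 28
  L_1(n) = (n - 3)(n - 10) / -12
  L_2(n) = (n - 3)(n - 7) / 21
Then P(n) = 47·L_0(n) + 279·L_1(n) + 579·L_2(n).
Expanding and collecting terms gives P(n) = 6n^2 - 2n - 1.
Evaluating at n = 0: P(0) = -1.

-1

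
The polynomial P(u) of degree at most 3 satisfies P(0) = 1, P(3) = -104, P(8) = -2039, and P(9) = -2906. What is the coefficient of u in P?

1

Write P(u) = au^3 + bu^2 + cu + d. Substituting each data point gives a linear system:
  d = 1
  27a + 9b + 3c + d = -104
  512a + 64b + 8c + d = -2039
  729a + 81b + 9c + d = -2906
Solving the system yields a = -4, b = 0, c = 1, d = 1.
So P(u) = -4u³ + u + 1.
The coefficient of u is 1.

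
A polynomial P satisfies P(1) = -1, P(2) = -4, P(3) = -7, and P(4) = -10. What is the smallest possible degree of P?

Forward differences of the values at s = 1, 2, 3, 4:
  P  : -1  -4  -7  -10
  Δ  : -3  -3  -3
  Δ^2: 0  0
  Δ^3: 0
The first differences are constant (-3) and nonzero, while all higher differences vanish, so the minimal degree is 1.

1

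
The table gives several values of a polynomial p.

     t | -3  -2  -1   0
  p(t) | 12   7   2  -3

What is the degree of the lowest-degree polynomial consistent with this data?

1

Forward differences of the values at t = -3, -2, -1, 0:
  p  : 12  7  2  -3
  Δ  : -5  -5  -5
  Δ^2: 0  0
  Δ^3: 0
The first differences are constant (-5) and nonzero, while all higher differences vanish, so the minimal degree is 1.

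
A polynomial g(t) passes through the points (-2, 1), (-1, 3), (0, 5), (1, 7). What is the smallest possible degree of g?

Forward differences of the values at t = -2, -1, 0, 1:
  g  : 1  3  5  7
  Δ  : 2  2  2
  Δ^2: 0  0
  Δ^3: 0
The first differences are constant (2) and nonzero, while all higher differences vanish, so the minimal degree is 1.

1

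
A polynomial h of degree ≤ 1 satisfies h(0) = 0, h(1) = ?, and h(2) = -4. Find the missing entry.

On equispaced nodes a degree-1 polynomial has vanishing second forward difference, so
  h(0) - 2·h(1) + h(2) = 0.
Substituting the known values and solving for h(1):
  -2·h(1) = 4
  h(1) = -2.

-2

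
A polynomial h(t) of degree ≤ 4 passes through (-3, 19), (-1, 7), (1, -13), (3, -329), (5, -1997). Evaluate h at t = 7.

-6841

Using the Lagrange interpolation formula with nodes -3, -1, 1, 3, 5:
  L_0(t) = (t + 1)(t - 1)(t - 3)(t - 5) / 384
  L_1(t) = (t + 3)(t - 1)(t - 3)(t - 5) / -96
  L_2(t) = (t + 3)(t + 1)(t - 3)(t - 5) / 64
  L_3(t) = (t + 3)(t + 1)(t - 1)(t - 5) / -96
  L_4(t) = (t + 3)(t + 1)(t - 1)(t - 3) / 384
Then h(t) = 19·L_0(t) + 7·L_1(t) - 13·L_2(t) - 329·L_3(t) - 1997·L_4(t).
Expanding and collecting terms gives h(t) = -2t^4 - 6t^3 + t^2 - 4t - 2.
Evaluating at t = 7: h(7) = -6841.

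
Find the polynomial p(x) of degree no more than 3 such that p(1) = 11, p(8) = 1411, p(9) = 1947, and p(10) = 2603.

p(x) = 2x^3 + 6x^2 + 3

Using the Lagrange interpolation formula with nodes 1, 8, 9, 10:
  L_0(x) = (x - 8)(x - 9)(x - 10) / -504
  L_1(x) = (x - 1)(x - 9)(x - 10) / 14
  L_2(x) = (x - 1)(x - 8)(x - 10) / -8
  L_3(x) = (x - 1)(x - 8)(x - 9) / 18
Then p(x) = 11·L_0(x) + 1411·L_1(x) + 1947·L_2(x) + 2603·L_3(x).
Expanding and collecting terms gives p(x) = 2x^3 + 6x^2 + 3.
Check: p(10) = 2603. ✓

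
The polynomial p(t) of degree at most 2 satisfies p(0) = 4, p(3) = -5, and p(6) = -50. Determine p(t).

Write p(t) = at^2 + bt + c. Substituting each data point gives a linear system:
  c = 4
  9a + 3b + c = -5
  36a + 6b + c = -50
Solving the system yields a = -2, b = 3, c = 4.
So p(t) = -2t^2 + 3t + 4.
Check: p(0) = 4. ✓

p(t) = -2t^2 + 3t + 4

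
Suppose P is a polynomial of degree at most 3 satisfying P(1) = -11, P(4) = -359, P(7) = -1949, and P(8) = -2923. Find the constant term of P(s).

Write P(s) = as^3 + bs^2 + cs + d. Substituting each data point gives a linear system:
  a + b + c + d = -11
  64a + 16b + 4c + d = -359
  343a + 49b + 7c + d = -1949
  512a + 64b + 8c + d = -2923
Solving the system yields a = -6, b = 3, c = -5, d = -3.
So P(s) = -6s³ + 3s² - 5s - 3.
The constant term is -3.

-3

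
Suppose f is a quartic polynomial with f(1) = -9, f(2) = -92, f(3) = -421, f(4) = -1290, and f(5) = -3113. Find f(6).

Forward differences of the values at u = 1, 2, 3, 4, 5:
  f  : -9  -92  -421  -1290  -3113
  Δ  : -83  -329  -869  -1823
  Δ^2: -246  -540  -954
  Δ^3: -294  -414
  Δ^4: -120
The fourth differences are constant, confirming degree 4.
Interpolating (Newton forward form) and evaluating at u = 6 gives f(6) = -6424.

-6424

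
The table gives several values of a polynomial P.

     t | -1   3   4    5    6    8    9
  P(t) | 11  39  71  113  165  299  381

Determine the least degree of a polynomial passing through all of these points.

2

Divided differences on the nodes -1, 3, 4, 5, 6, 8, 9:
  order 0: 11  39  71  113  165  299  381
  order 1: 7  32  42  52  67  82
  order 2: 5  5  5  5  5
  order 3: 0  0  0  0
  order 4: 0  0  0
  order 5: 0  0
  order 6: 0
The order-2 divided differences are all 5 (nonzero) and every higher order vanishes, so the data lies on a polynomial of degree exactly 2.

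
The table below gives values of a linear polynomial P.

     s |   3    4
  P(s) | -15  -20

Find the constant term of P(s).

0

Write P(s) = as + b. Substituting each data point gives a linear system:
  3a + b = -15
  4a + b = -20
Solving the system yields a = -5, b = 0.
So P(s) = -5s.
The constant term is 0.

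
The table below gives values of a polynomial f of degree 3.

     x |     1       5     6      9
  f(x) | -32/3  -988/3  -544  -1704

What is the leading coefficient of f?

-2

Write f(x) = ax^3 + bx^2 + cx + d. Substituting each data point gives a linear system:
  a + b + c + d = -32/3
  125a + 25b + 5c + d = -988/3
  216a + 36b + 6c + d = -544
  729a + 81b + 9c + d = -1704
Solving the system yields a = -2, b = -3, c = 1/3, d = -6.
So f(x) = -2x^3 - 3x^2 + (1/3)x - 6.
The leading coefficient is -2.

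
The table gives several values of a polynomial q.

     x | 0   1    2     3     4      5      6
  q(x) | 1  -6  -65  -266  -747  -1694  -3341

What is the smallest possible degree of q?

Forward differences of the values at x = 0, 1, 2, 3, 4, 5, 6:
  q  : 1  -6  -65  -266  -747  -1694  -3341
  Δ  : -7  -59  -201  -481  -947  -1647
  Δ^2: -52  -142  -280  -466  -700
  Δ^3: -90  -138  -186  -234
  Δ^4: -48  -48  -48
  Δ^5: 0  0
  Δ^6: 0
The fourth differences are constant (-48) and nonzero, while all higher differences vanish, so the minimal degree is 4.

4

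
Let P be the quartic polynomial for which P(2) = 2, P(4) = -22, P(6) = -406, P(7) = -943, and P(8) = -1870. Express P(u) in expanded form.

P(u) = -u^4 + 5u^3 - 5u^2 - 2u + 2

Write P(u) = au^4 + bu^3 + cu^2 + du + e. Substituting each data point gives a linear system:
  16a + 8b + 4c + 2d + e = 2
  256a + 64b + 16c + 4d + e = -22
  1296a + 216b + 36c + 6d + e = -406
  2401a + 343b + 49c + 7d + e = -943
  4096a + 512b + 64c + 8d + e = -1870
Solving the system yields a = -1, b = 5, c = -5, d = -2, e = 2.
So P(u) = -u⁴ + 5u³ - 5u² - 2u + 2.
Check: P(2) = 2. ✓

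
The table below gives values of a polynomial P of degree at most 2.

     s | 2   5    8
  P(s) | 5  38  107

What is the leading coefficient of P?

Write P(s) = as^2 + bs + c. Substituting each data point gives a linear system:
  4a + 2b + c = 5
  25a + 5b + c = 38
  64a + 8b + c = 107
Solving the system yields a = 2, b = -3, c = 3.
So P(s) = 2s^2 - 3s + 3.
The leading coefficient is 2.

2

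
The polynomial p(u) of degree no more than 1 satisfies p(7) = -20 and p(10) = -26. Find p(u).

p(u) = -2u - 6

Write p(u) = au + b. Substituting each data point gives a linear system:
  7a + b = -20
  10a + b = -26
Solving the system yields a = -2, b = -6.
So p(u) = -2u - 6.
Check: p(10) = -26. ✓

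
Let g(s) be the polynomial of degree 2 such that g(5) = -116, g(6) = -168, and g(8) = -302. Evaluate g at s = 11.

-578

Write g(s) = as^2 + bs + c. Substituting each data point gives a linear system:
  25a + 5b + c = -116
  36a + 6b + c = -168
  64a + 8b + c = -302
Solving the system yields a = -5, b = 3, c = -6.
So g(s) = -5s² + 3s - 6.
Then g(11) = -578.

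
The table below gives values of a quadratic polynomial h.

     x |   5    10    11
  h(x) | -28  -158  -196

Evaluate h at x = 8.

Using the Lagrange interpolation formula with nodes 5, 10, 11:
  L_0(x) = (x - 10)(x - 11) / 30
  L_1(x) = (x - 5)(x - 11) / -5
  L_2(x) = (x - 5)(x - 10) / 6
Then h(x) = -28·L_0(x) - 158·L_1(x) - 196·L_2(x).
Expanding and collecting terms gives h(x) = -2x^2 + 4x + 2.
Evaluating at x = 8: h(8) = -94.

-94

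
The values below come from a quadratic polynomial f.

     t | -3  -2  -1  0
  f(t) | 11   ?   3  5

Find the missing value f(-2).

5

On equispaced nodes a degree-2 polynomial has vanishing third forward difference, so
  - f(-3) + 3·f(-2) - 3·f(-1) + f(0) = 0.
Substituting the known values and solving for f(-2):
  3·f(-2) = 15
  f(-2) = 5.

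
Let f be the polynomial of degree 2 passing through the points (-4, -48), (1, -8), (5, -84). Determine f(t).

Write f(t) = at^2 + bt + c. Substituting each data point gives a linear system:
  16a - 4b + c = -48
  a + b + c = -8
  25a + 5b + c = -84
Solving the system yields a = -3, b = -1, c = -4.
So f(t) = -3t^2 - t - 4.
Check: f(5) = -84. ✓

f(t) = -3t^2 - t - 4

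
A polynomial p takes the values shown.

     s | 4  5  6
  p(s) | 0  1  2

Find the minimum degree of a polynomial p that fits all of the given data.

Forward differences of the values at s = 4, 5, 6:
  p  : 0  1  2
  Δ  : 1  1
  Δ^2: 0
The first differences are constant (1) and nonzero, while all higher differences vanish, so the minimal degree is 1.

1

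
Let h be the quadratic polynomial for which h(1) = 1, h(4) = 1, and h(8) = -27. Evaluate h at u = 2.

3

Using the Lagrange interpolation formula with nodes 1, 4, 8:
  L_0(u) = (u - 4)(u - 8) / 21
  L_1(u) = (u - 1)(u - 8) / -12
  L_2(u) = (u - 1)(u - 4) / 28
Then h(u) = 1·L_0(u) + 1·L_1(u) - 27·L_2(u).
Expanding and collecting terms gives h(u) = -u^2 + 5u - 3.
Evaluating at u = 2: h(2) = 3.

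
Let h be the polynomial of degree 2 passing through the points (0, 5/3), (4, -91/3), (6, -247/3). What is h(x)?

h(x) = -3x^2 + 4x + 5/3

Using the Lagrange interpolation formula with nodes 0, 4, 6:
  L_0(x) = (x - 4)(x - 6) / 24
  L_1(x) = x(x - 6) / -8
  L_2(x) = x(x - 4) / 12
Then h(x) = 5/3·L_0(x) - 91/3·L_1(x) - 247/3·L_2(x).
Expanding and collecting terms gives h(x) = -3x^2 + 4x + 5/3.
Check: h(4) = -91/3. ✓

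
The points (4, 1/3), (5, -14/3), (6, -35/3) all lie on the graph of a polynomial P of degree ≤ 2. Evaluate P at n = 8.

Using the Lagrange interpolation formula with nodes 4, 5, 6:
  L_0(n) = (n - 5)(n - 6) / 2
  L_1(n) = (n - 4)(n - 6) / -1
  L_2(n) = (n - 4)(n - 5) / 2
Then P(n) = 1/3·L_0(n) - 14/3·L_1(n) - 35/3·L_2(n).
Expanding and collecting terms gives P(n) = -n^2 + 4n + 1/3.
Evaluating at n = 8: P(8) = -95/3.

-95/3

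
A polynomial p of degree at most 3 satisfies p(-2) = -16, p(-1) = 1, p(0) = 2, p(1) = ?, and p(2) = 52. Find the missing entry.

11

The 4 known points determine the degree-3 polynomial uniquely.
Write p(x) = ax^3 + bx^2 + cx + d. Substituting each data point gives a linear system:
  -8a + 4b - 2c + d = -16
  -a + b - c + d = 1
  d = 2
  8a + 4b + 2c + d = 52
Solving the system yields a = 4, b = 4, c = 1, d = 2.
So p(x) = 4x^3 + 4x^2 + x + 2.
Then p(1) = 11.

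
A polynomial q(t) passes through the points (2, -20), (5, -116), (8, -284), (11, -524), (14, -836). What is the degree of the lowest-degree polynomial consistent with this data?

2

Forward differences of the values at t = 2, 5, 8, 11, 14:
  q  : -20  -116  -284  -524  -836
  Δ  : -96  -168  -240  -312
  Δ^2: -72  -72  -72
  Δ^3: 0  0
  Δ^4: 0
The second differences are constant (-72) and nonzero, while all higher differences vanish, so the minimal degree is 2.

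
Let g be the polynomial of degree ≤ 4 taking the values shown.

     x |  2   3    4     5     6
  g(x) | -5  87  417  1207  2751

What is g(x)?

Write g(x) = ax^4 + bx^3 + cx^2 + dx + e. Substituting each data point gives a linear system:
  16a + 8b + 4c + 2d + e = -5
  81a + 27b + 9c + 3d + e = 87
  256a + 64b + 16c + 4d + e = 417
  625a + 125b + 25c + 5d + e = 1207
  1296a + 216b + 36c + 6d + e = 2751
Solving the system yields a = 3, b = -5, c = -1, d = -3, e = -3.
So g(x) = 3x⁴ - 5x³ - x² - 3x - 3.
Check: g(6) = 2751. ✓

g(x) = 3x^4 - 5x^3 - x^2 - 3x - 3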